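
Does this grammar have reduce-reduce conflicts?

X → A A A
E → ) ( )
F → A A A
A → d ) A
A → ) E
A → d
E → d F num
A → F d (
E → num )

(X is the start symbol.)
Yes — I13: [F → A A A .] vs [X → A A A .]

A reduce-reduce conflict occurs when an LR(0) state has two complete items [A → α .] and [B → β .] — both call for a reduction, and with no lookahead the parser cannot choose between them.

Augment with X' → X and build the canonical LR(0) collection (I0 = CLOSURE({[X' → . X]}), then GOTO on every symbol after a dot until no new states appear). It has 24 states:
  I0: { [A → . ) E], [A → . F d (], [A → . d ) A], [A → . d], [F → . A A A], [X → . A A A], [X' → . X] }  — shift
  I1: { [A → ) . E], [E → . ) ( )], [E → . d F num], [E → . num )] }  — shift
  I2: { [A → . ) E], [A → . F d (], [A → . d ) A], [A → . d], [F → . A A A], [F → A . A A], [X → A . A A] }  — shift
  I3: { [A → F . d (] }  — shift
  I4: { [X' → X .] }  — accept
  I5: { [A → d . ) A], [A → d .] }  — shift, reduce
  I6: { [A → . ) E], [A → . F d (], [A → . d ) A], [A → . d], [A → d ) . A], [F → . A A A] }  — shift
  I7: { [A → . ) E], [A → . F d (], [A → . d ) A], [A → . d], [A → d ) A .], [F → . A A A], [F → A . A A] }  — shift, reduce
  I8: { [A → . ) E], [A → . F d (], [A → . d ) A], [A → . d], [F → . A A A], [F → A . A A], [F → A A . A] }  — shift
  I9: { [A → . ) E], [A → . F d (], [A → . d ) A], [A → . d], [F → . A A A], [F → A . A A], [F → A A . A], [F → A A A .] }  — shift, reduce
  I10: { [A → F d . (] }  — shift
  I11: { [A → F d ( .] }  — reduce
  I12: { [A → . ) E], [A → . F d (], [A → . d ) A], [A → . d], [F → . A A A], [F → A . A A], [F → A A . A], [X → A A . A] }  — shift
  I13: { [A → . ) E], [A → . F d (], [A → . d ) A], [A → . d], [F → . A A A], [F → A . A A], [F → A A . A], [F → A A A .], [X → A A A .] }  — shift, 2 reduces
  I14: { [E → ) . ( )] }  — shift
  I15: { [A → ) E .] }  — reduce
  I16: { [A → . ) E], [A → . F d (], [A → . d ) A], [A → . d], [E → d . F num], [F → . A A A] }  — shift
  I17: { [E → num . )] }  — shift
  I18: { [E → num ) .] }  — reduce
  I19: { [A → . ) E], [A → . F d (], [A → . d ) A], [A → . d], [F → . A A A], [F → A . A A] }  — shift
  I20: { [A → F . d (], [E → d F . num] }  — shift
  I21: { [E → d F num .] }  — reduce
  I22: { [E → ) ( . )] }  — shift
  I23: { [E → ) ( ) .] }  — reduce

I13 contains complete items [F → A A A .], [X → A A A .] — reduce-reduce conflict.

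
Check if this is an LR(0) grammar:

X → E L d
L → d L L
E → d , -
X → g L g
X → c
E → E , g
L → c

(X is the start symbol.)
Yes, the grammar is LR(0)

Augment with X' → X and build the canonical LR(0) collection (I0 = CLOSURE({[X' → . X]}), then GOTO on every symbol after a dot until no new states appear). It has 18 states:
  I0: { [E → . E , g], [E → . d , -], [X → . E L d], [X → . c], [X → . g L g], [X' → . X] }  — shift
  I1: { [E → E . , g], [L → . c], [L → . d L L], [X → E . L d] }  — shift
  I2: { [X' → X .] }  — accept
  I3: { [X → c .] }  — reduce
  I4: { [E → d . , -] }  — shift
  I5: { [L → . c], [L → . d L L], [X → g . L g] }  — shift
  I6: { [X → g L . g] }  — shift
  I7: { [L → c .] }  — reduce
  I8: { [L → . c], [L → . d L L], [L → d . L L] }  — shift
  I9: { [L → . c], [L → . d L L], [L → d L . L] }  — shift
  I10: { [L → d L L .] }  — reduce
  I11: { [X → g L g .] }  — reduce
  I12: { [E → d , . -] }  — shift
  I13: { [E → d , - .] }  — reduce
  I14: { [E → E , . g] }  — shift
  I15: { [X → E L . d] }  — shift
  I16: { [X → E L d .] }  — reduce
  I17: { [E → E , g .] }  — reduce

Every state is either a pure shift/goto state or contains exactly one complete item and nothing to shift — no conflicts. The grammar is LR(0).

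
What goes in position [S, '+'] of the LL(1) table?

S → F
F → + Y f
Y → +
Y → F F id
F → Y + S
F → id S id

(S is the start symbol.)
S → F

To find M[S, '+'], we find productions for S where '+' is in the predict set (PREDICT(N → α) = (FIRST(α) \ {ε}) ∪ (FOLLOW(N) if α ⇒* ε)).

Relevant sets:
  FIRST(F) = { '+', 'id' }

S → F: PREDICT = { '+', 'id' }
  '+' is in predict set, so this production goes in M[S, '+']

M[S, '+'] = S → F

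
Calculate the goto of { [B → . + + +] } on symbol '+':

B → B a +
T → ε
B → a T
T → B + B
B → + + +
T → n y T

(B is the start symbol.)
{ [B → + . + +] }

GOTO(I, '+') = CLOSURE({ [A → αX.β] : [A → α.Xβ] ∈ I, X = '+' })

Items with dot before '+', with the dot advanced:
  [B → . + + +] → [B → + . + +]
Closure adds nothing (no advanced item has the dot before a non-terminal).

GOTO = { [B → + . + +] }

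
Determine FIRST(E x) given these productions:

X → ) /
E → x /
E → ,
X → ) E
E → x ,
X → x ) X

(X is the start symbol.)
{ ',', 'x' }

FIRST sets of the non-terminals involved (from the grammar, by fixed-point iteration):
  FIRST(E) = { ',', 'x' }

To compute FIRST(E x), process the symbols left to right:
Symbol E is a non-terminal. Add FIRST(E) \ {ε} = { ',', 'x' }
E is not nullable (ε ∉ FIRST(E)), so stop here.
FIRST(E x) = { ',', 'x' }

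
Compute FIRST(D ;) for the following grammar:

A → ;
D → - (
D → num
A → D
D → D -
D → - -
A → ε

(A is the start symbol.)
{ '-', 'num' }

FIRST sets of the non-terminals involved (from the grammar, by fixed-point iteration):
  FIRST(D) = { '-', 'num' }

To compute FIRST(D ;), process the symbols left to right:
Symbol D is a non-terminal. Add FIRST(D) \ {ε} = { '-', 'num' }
D is not nullable (ε ∉ FIRST(D)), so stop here.
FIRST(D ;) = { '-', 'num' }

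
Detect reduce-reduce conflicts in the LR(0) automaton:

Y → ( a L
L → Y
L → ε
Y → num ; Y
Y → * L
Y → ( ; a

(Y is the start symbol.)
No reduce-reduce conflicts

A reduce-reduce conflict occurs when an LR(0) state has two complete items [A → α .] and [B → β .] — both call for a reduction, and with no lookahead the parser cannot choose between them.

Augment with Y' → Y and build the canonical LR(0) collection (I0 = CLOSURE({[Y' → . Y]}), then GOTO on every symbol after a dot until no new states appear). It has 13 states:
  I0: { [Y → . ( ; a], [Y → . ( a L], [Y → . * L], [Y → . num ; Y], [Y' → . Y] }  — shift
  I1: { [Y → ( . ; a], [Y → ( . a L] }  — shift
  I2: { [L → . Y], [L → .], [Y → * . L], [Y → . ( ; a], [Y → . ( a L], [Y → . * L], [Y → . num ; Y] }  — shift, reduce
  I3: { [Y' → Y .] }  — accept
  I4: { [Y → num . ; Y] }  — shift
  I5: { [Y → . ( ; a], [Y → . ( a L], [Y → . * L], [Y → . num ; Y], [Y → num ; . Y] }  — shift
  I6: { [Y → num ; Y .] }  — reduce
  I7: { [Y → * L .] }  — reduce
  I8: { [L → Y .] }  — reduce
  I9: { [Y → ( ; . a] }  — shift
  I10: { [L → . Y], [L → .], [Y → ( a . L], [Y → . ( ; a], [Y → . ( a L], [Y → . * L], [Y → . num ; Y] }  — shift, reduce
  I11: { [Y → ( a L .] }  — reduce
  I12: { [Y → ( ; a .] }  — reduce

No state contains more than one complete item.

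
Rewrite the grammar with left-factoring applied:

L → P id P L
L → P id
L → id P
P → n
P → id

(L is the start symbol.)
L → P id L'
L' → P L
L' → ε
L → id P
P → n
P → id

Left-factoring transforms A → αβ₁ | αβ₂ into A → αA' and A' → β₁ | β₂
(α is the longest common prefix among the alternatives). Repeat until
no nonterminal has two alternatives with a common prefix.

Round 1: L has alternatives sharing prefix 'P id'. Introduce L': L → P id L'
  Add: L' → P L
  Add: L' → ε

No remaining common prefixes — done.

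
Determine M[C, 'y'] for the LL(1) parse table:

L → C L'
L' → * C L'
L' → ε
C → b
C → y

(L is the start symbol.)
To find M[C, 'y'], we find productions for C where 'y' is in the predict set (PREDICT(N → α) = (FIRST(α) \ {ε}) ∪ (FOLLOW(N) if α ⇒* ε)).

C → b: PREDICT = { 'b' }
C → y: PREDICT = { 'y' }
  'y' is in predict set, so this production goes in M[C, 'y']

M[C, 'y'] = C → y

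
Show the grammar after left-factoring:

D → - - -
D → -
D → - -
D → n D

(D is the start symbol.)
Left-factoring transforms A → αβ₁ | αβ₂ into A → αA' and A' → β₁ | β₂
(α is the longest common prefix among the alternatives). Repeat until
no nonterminal has two alternatives with a common prefix.

Round 1: D has alternatives sharing prefix '-'. Introduce D': D → - D'
  Add: D' → - -
  Add: D' → ε
  Add: D' → -

Round 2: D' has alternatives sharing prefix '-'. Introduce D'': D' → - D''
  Add: D'' → -
  Add: D'' → ε

No remaining common prefixes — done.

Resulting grammar:
D → - D'
D' → - D''
D'' → -
D'' → ε
D' → ε
D → n D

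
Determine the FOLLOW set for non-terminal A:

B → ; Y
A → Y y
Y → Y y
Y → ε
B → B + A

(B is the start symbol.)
{ $, '+' }

To compute FOLLOW(A), find every occurrence of A on a right-hand side N → α A β: add FIRST(β) \ {ε}, and if β is empty or nullable also add FOLLOW(N). Iterate to a fixed point.

In B → B + A: A is at the end, add FOLLOW(B)

The FOLLOW sets referred to above (computed the same way, to a fixed point):
  FOLLOW(B) = { $, '+' }

Taking the union: FOLLOW(A) = { $, '+' }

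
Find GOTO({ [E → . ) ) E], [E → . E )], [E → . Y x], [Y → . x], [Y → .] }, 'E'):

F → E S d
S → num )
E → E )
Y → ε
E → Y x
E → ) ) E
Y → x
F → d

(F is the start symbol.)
GOTO(I, 'E') = CLOSURE({ [A → αX.β] : [A → α.Xβ] ∈ I, X = 'E' })

Items with dot before 'E', with the dot advanced:
  [E → . E )] → [E → E . )]
Closure adds nothing (no advanced item has the dot before a non-terminal).

GOTO = { [E → E . )] }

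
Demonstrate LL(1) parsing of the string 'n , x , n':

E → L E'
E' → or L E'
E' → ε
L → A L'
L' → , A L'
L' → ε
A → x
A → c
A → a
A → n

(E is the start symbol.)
LL(1) parsing maintains a stack (initially the start symbol over $) and the input. At each step: if the stack top is a terminal, match it against the current input token; if it is a non-terminal N, replace it with the RHS of M[N, lookahead] (the unique production whose predict set contains the lookahead).

Stack is shown with the top on the left.

Stack        Input        Action
--------------------------------
E $          n , x , n $  output E → L E'
L E' $       n , x , n $  output L → A L'
A L' E' $    n , x , n $  output A → n
n L' E' $    n , x , n $  match 'n'
L' E' $      , x , n $    output L' → , A L'
, A L' E' $  , x , n $    match ','
A L' E' $    x , n $      output A → x
x L' E' $    x , n $      match 'x'
L' E' $      , n $        output L' → , A L'
, A L' E' $  , n $        match ','
A L' E' $    n $          output A → n
n L' E' $    n $          match 'n'
L' E' $      $            output L' → ε
E' $         $            output E' → ε
$            $            accept

The string is accepted.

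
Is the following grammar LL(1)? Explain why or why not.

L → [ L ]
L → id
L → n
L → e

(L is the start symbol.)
Yes, the grammar is LL(1).

For L:
  PREDICT(L → '[' L ']') = { '[' }
  PREDICT(L → id) = { 'id' }
  PREDICT(L → n) = { 'n' }
  PREDICT(L → e) = { 'e' }

All predict sets are disjoint. The grammar IS LL(1).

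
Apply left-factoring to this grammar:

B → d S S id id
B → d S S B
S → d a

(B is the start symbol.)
Left-factoring transforms A → αβ₁ | αβ₂ into A → αA' and A' → β₁ | β₂
(α is the longest common prefix among the alternatives). Repeat until
no nonterminal has two alternatives with a common prefix.

Round 1: B has alternatives sharing prefix 'd S S'. Introduce B': B → d S S B'
  Add: B' → id id
  Add: B' → B

No remaining common prefixes — done.

Resulting grammar:
B → d S S B'
B' → id id
B' → B
S → d a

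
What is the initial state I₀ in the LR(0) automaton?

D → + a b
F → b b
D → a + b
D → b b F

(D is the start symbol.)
{ [D → . + a b], [D → . a + b], [D → . b b F], [D' → . D] }

First, augment the grammar with D' → D
I₀ = CLOSURE({ [D' → . D] }):
  [D' → . D] has the dot before D: add [D → . + a b], [D → . a + b], [D → . b b F]
No further items can be added.

I₀ = { [D → . + a b], [D → . a + b], [D → . b b F], [D' → . D] }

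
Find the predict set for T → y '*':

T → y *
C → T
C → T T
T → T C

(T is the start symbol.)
{ 'y' }

PREDICT(T → y '*') = (FIRST(RHS) \ {ε}) ∪ (FOLLOW(T) if ε ∈ FIRST(RHS), i.e. RHS ⇒* ε)
FIRST(y '*') = { 'y' }
ε ∉ FIRST(y '*'), so FOLLOW(T) is not added.
PREDICT(T → y '*') = { 'y' }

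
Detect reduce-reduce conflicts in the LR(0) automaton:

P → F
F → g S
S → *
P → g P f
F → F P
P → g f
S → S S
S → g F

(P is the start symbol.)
Yes — I9: [P → F .] vs [S → g F .]

Augment with P' → P and build the canonical LR(0) collection (I0 = CLOSURE({[P' → . P]}), then GOTO on every symbol after a dot until no new states appear). It has 16 states:
  I0: { [F → . F P], [F → . g S], [P → . F], [P → . g P f], [P → . g f], [P' → . P] }  — shift
  I1: { [F → . F P], [F → . g S], [F → F . P], [P → . F], [P → . g P f], [P → . g f], [P → F .] }  — shift, reduce
  I2: { [P' → P .] }  — accept
  I3: { [F → . F P], [F → . g S], [F → g . S], [P → . F], [P → . g P f], [P → . g f], [P → g . P f], [P → g . f], [S → . *], [S → . S S], [S → . g F] }  — shift
  I4: { [S → * .] }  — reduce
  I5: { [P → g P . f] }  — shift
  I6: { [F → g S .], [S → . *], [S → . S S], [S → . g F], [S → S . S] }  — shift, reduce
  I7: { [P → g f .] }  — reduce
  I8: { [F → . F P], [F → . g S], [F → g . S], [P → . F], [P → . g P f], [P → . g f], [P → g . P f], [P → g . f], [S → . *], [S → . S S], [S → . g F], [S → g . F] }  — shift
  I9: { [F → . F P], [F → . g S], [F → F . P], [P → . F], [P → . g P f], [P → . g f], [P → F .], [S → g F .] }  — shift, 2 reduces
  I10: { [F → F P .] }  — reduce
  I11: { [S → . *], [S → . S S], [S → . g F], [S → S . S], [S → S S .] }  — shift, reduce
  I12: { [F → . F P], [F → . g S], [S → g . F] }  — shift
  I13: { [F → . F P], [F → . g S], [F → F . P], [P → . F], [P → . g P f], [P → . g f], [S → g F .] }  — shift, reduce
  I14: { [F → g . S], [S → . *], [S → . S S], [S → . g F] }  — shift
  I15: { [P → g P f .] }  — reduce

I9 contains complete items [P → F .], [S → g F .] — reduce-reduce conflict.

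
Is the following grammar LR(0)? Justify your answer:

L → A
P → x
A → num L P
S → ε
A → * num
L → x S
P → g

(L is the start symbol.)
A grammar is LR(0) if no state in the canonical LR(0) collection has:
  - both a shift item (dot before a terminal) and a complete item (shift-reduce conflict), or
  - two or more complete items (reduce-reduce conflict; the accept item [L' → L .] counts as a complete item here).

Augment with L' → L and build the canonical LR(0) collection (I0 = CLOSURE({[L' → . L]}), then GOTO on every symbol after a dot until no new states appear). It has 12 states:
  I0: { [A → . * num], [A → . num L P], [L → . A], [L → . x S], [L' → . L] }  — shift
  I1: { [A → * . num] }  — shift
  I2: { [L → A .] }  — reduce
  I3: { [L' → L .] }  — accept
  I4: { [A → . * num], [A → . num L P], [A → num . L P], [L → . A], [L → . x S] }  — shift
  I5: { [L → x . S], [S → .] }  — reduce
  I6: { [L → x S .] }  — reduce
  I7: { [A → num L . P], [P → . g], [P → . x] }  — shift
  I8: { [A → num L P .] }  — reduce
  I9: { [P → g .] }  — reduce
  I10: { [P → x .] }  — reduce
  I11: { [A → * num .] }  — reduce

Every state is either a pure shift/goto state or contains exactly one complete item and nothing to shift — no conflicts. The grammar is LR(0).

Answer: Yes, the grammar is LR(0)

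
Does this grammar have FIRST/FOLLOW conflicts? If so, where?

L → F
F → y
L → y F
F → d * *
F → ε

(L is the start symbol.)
A FIRST/FOLLOW conflict occurs when a non-terminal N has a nullable alternative N → β (β ⇒* ε) and another alternative N → α with FIRST(α) ∩ FOLLOW(N) ≠ ∅: on such a lookahead the parser cannot decide between expanding α and letting N vanish via β.

Nullable non-terminals: F, L.
FIRST sets used below: FIRST(F) = { 'd', 'y', ε }

F: nullable alternative(s) F → ε; FOLLOW(F) = { $ }
  F → y: FIRST \ {ε} = { 'y' } — disjoint from FOLLOW(F)
  F → d * *: FIRST \ {ε} = { 'd' } — disjoint from FOLLOW(F)
  F → ε: FIRST \ {ε} = { } — this is the only nullable alternative, skip

L: nullable alternative(s) L → F; FOLLOW(L) = { $ }
  L → F: FIRST \ {ε} = { 'd', 'y' } — this is the only nullable alternative, skip
  L → y F: FIRST \ {ε} = { 'y' } — disjoint from FOLLOW(L)

No FIRST/FOLLOW conflicts found.

Answer: No FIRST/FOLLOW conflicts.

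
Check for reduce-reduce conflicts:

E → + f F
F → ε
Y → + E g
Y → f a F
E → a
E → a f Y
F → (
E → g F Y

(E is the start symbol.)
No reduce-reduce conflicts

A reduce-reduce conflict occurs when an LR(0) state has two complete items [A → α .] and [B → β .] — both call for a reduction, and with no lookahead the parser cannot choose between them.

Augment with E' → E and build the canonical LR(0) collection (I0 = CLOSURE({[E' → . E]}), then GOTO on every symbol after a dot until no new states appear). It has 18 states:
  I0: { [E → . + f F], [E → . a f Y], [E → . a], [E → . g F Y], [E' → . E] }  — shift
  I1: { [E → + . f F] }  — shift
  I2: { [E' → E .] }  — accept
  I3: { [E → a . f Y], [E → a .] }  — shift, reduce
  I4: { [E → g . F Y], [F → . (], [F → .] }  — shift, reduce
  I5: { [F → ( .] }  — reduce
  I6: { [E → g F . Y], [Y → . + E g], [Y → . f a F] }  — shift
  I7: { [E → . + f F], [E → . a f Y], [E → . a], [E → . g F Y], [Y → + . E g] }  — shift
  I8: { [E → g F Y .] }  — reduce
  I9: { [Y → f . a F] }  — shift
  I10: { [F → . (], [F → .], [Y → f a . F] }  — shift, reduce
  I11: { [Y → f a F .] }  — reduce
  I12: { [Y → + E . g] }  — shift
  I13: { [Y → + E g .] }  — reduce
  I14: { [E → a f . Y], [Y → . + E g], [Y → . f a F] }  — shift
  I15: { [E → a f Y .] }  — reduce
  I16: { [E → + f . F], [F → . (], [F → .] }  — shift, reduce
  I17: { [E → + f F .] }  — reduce

No state contains more than one complete item.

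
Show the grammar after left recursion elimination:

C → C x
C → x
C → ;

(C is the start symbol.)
C → x C'
C → ; C'
C' → x C'
C' → ε

C is directly left-recursive. The standard transformation for
  A → A α₁ | ... | A α_m | β₁ | ... | β_n
is
  A  → β₁ A' | ... | β_n A'
  A' → α₁ A' | ... | α_m A' | ε

C → x becomes C → x C'
C → ; becomes C → ; C'
C → C x becomes C' → x C'
Add C' → ε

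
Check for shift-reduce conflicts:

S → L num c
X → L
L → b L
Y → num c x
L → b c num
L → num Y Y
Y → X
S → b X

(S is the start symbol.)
A shift-reduce conflict occurs when an LR(0) state has both:
  - a complete (reduce) item [A → α .] (dot at the end), and
  - a shift item [B → β . c γ] (dot before a terminal).

Augment with S' → S and build the canonical LR(0) collection (I0 = CLOSURE({[S' → . S]}), then GOTO on every symbol after a dot until no new states appear). It has 20 states:
  I0: { [L → . b L], [L → . b c num], [L → . num Y Y], [S → . L num c], [S → . b X], [S' → . S] }  — shift
  I1: { [S → L . num c] }  — shift
  I2: { [S' → S .] }  — accept
  I3: { [L → . b L], [L → . b c num], [L → . num Y Y], [L → b . L], [L → b . c num], [S → b . X], [X → . L] }  — shift
  I4: { [L → . b L], [L → . b c num], [L → . num Y Y], [L → num . Y Y], [X → . L], [Y → . X], [Y → . num c x] }  — shift
  I5: { [X → L .] }  — reduce
  I6: { [Y → X .] }  — reduce
  I7: { [L → . b L], [L → . b c num], [L → . num Y Y], [L → num Y . Y], [X → . L], [Y → . X], [Y → . num c x] }  — shift
  I8: { [L → . b L], [L → . b c num], [L → . num Y Y], [L → b . L], [L → b . c num] }  — shift
  I9: { [L → . b L], [L → . b c num], [L → . num Y Y], [L → num . Y Y], [X → . L], [Y → . X], [Y → . num c x], [Y → num . c x] }  — shift
  I10: { [Y → num c . x] }  — shift
  I11: { [Y → num c x .] }  — reduce
  I12: { [L → b L .] }  — reduce
  I13: { [L → b c . num] }  — shift
  I14: { [L → b c num .] }  — reduce
  I15: { [L → num Y Y .] }  — reduce
  I16: { [L → b L .], [X → L .] }  — 2 reduces
  I17: { [S → b X .] }  — reduce
  I18: { [S → L num . c] }  — shift
  I19: { [S → L num c .] }  — reduce

No state contains both a complete item and a shift item.

Answer: No shift-reduce conflicts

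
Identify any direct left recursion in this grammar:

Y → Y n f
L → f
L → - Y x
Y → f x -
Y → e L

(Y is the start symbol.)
Direct left recursion occurs when N → N α for some non-terminal N (the right-hand side begins with the left-hand side itself).

Y → Y n f: LEFT RECURSIVE (starts with Y)
L → f: starts with f
L → - Y x: starts with '-'
Y → f x -: starts with f
Y → e L: starts with e

The grammar has direct left recursion on: Y.

Answer: Yes, Y is left-recursive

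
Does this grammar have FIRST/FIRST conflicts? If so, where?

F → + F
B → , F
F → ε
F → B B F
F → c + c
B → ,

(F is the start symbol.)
A FIRST/FIRST conflict occurs when two productions N → α and N → β for the same non-terminal have FIRST(α) ∩ FIRST(β) ≠ ∅ (with ε ∈ FIRST of a nullable right-hand side, so two nullable alternatives also conflict).

FIRST sets of the non-terminals at (or reachable through a nullable prefix from) the front of some alternative:
  FIRST(B) = { ',' }

Productions for F:
  F → + F: FIRST = { '+' }
  F → ε: FIRST = { ε }
  F → B B F: FIRST = { ',' }
  F → c + c: FIRST = { 'c' }
Productions for B:
  B → , F: FIRST = { ',' }
  B → ,: FIRST = { ',' }

Conflict for B: B → , F and B → ,
  Overlap: { ',' }

Answer: Yes. B → ',' F / B → ',' on { ',' }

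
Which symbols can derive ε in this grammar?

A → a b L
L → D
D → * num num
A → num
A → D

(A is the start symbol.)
A non-terminal is nullable if it can derive ε (the empty string): either it has an ε-production, or it has a production whose right-hand side consists entirely of nullable non-terminals.

There are no ε-productions, so no non-terminal can derive ε.
No non-terminals are nullable.

Answer: None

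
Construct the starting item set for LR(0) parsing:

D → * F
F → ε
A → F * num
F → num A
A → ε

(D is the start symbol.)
First, augment the grammar with D' → D
I₀ = CLOSURE({ [D' → . D] }):
  [D' → . D] has the dot before D: add [D → . * F]
No further items can be added.

I₀ = { [D → . * F], [D' → . D] }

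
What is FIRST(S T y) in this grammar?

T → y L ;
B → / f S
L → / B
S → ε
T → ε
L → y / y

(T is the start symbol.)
{ 'y' }

FIRST sets of the non-terminals involved (from the grammar, by fixed-point iteration):
  FIRST(S) = { ε }
  FIRST(T) = { 'y', ε }

To compute FIRST(S T y), process the symbols left to right:
Symbol S is a non-terminal. Add FIRST(S) \ {ε} = { }
S is nullable (ε ∈ FIRST(S)), continue to the next symbol.
Symbol T is a non-terminal. Add FIRST(T) \ {ε} = { 'y' }
T is nullable (ε ∈ FIRST(T)), continue to the next symbol.
Symbol y is a terminal. Add 'y' and stop.
FIRST(S T y) = { 'y' }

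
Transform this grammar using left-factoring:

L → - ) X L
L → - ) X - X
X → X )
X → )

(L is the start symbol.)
L → - ) X L'
L' → L
L' → - X
X → X )
X → )

Left-factoring transforms A → αβ₁ | αβ₂ into A → αA' and A' → β₁ | β₂
(α is the longest common prefix among the alternatives). Repeat until
no nonterminal has two alternatives with a common prefix.

Round 1: L has alternatives sharing prefix '- ) X'. Introduce L': L → - ) X L'
  Add: L' → L
  Add: L' → - X

No remaining common prefixes — done.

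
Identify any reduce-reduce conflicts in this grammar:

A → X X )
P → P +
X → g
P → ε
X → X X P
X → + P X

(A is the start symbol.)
Augment with A' → A and build the canonical LR(0) collection (I0 = CLOSURE({[A' → . A]}), then GOTO on every symbol after a dot until no new states appear). It has 13 states:
  I0: { [A → . X X )], [A' → . A], [X → . + P X], [X → . X X P], [X → . g] }  — shift
  I1: { [P → . P +], [P → .], [X → + . P X] }  — reduce
  I2: { [A' → A .] }  — accept
  I3: { [A → X . X )], [X → . + P X], [X → . X X P], [X → . g], [X → X . X P] }  — shift
  I4: { [X → g .] }  — reduce
  I5: { [A → X X . )], [P → . P +], [P → .], [X → . + P X], [X → . X X P], [X → . g], [X → X . X P], [X → X X . P] }  — shift, reduce
  I6: { [A → X X ) .] }  — reduce
  I7: { [P → P . +], [X → X X P .] }  — shift, reduce
  I8: { [P → . P +], [P → .], [X → . + P X], [X → . X X P], [X → . g], [X → X . X P], [X → X X . P] }  — shift, reduce
  I9: { [P → P + .] }  — reduce
  I10: { [P → P . +], [X → + P . X], [X → . + P X], [X → . X X P], [X → . g] }  — shift
  I11: { [P → . P +], [P → .], [P → P + .], [X → + . P X] }  — 2 reduces
  I12: { [X → + P X .], [X → . + P X], [X → . X X P], [X → . g], [X → X . X P] }  — shift, reduce

I11 contains complete items [P → .], [P → P + .] — reduce-reduce conflict.

Answer: Yes — I11: [P → .] vs [P → P + .]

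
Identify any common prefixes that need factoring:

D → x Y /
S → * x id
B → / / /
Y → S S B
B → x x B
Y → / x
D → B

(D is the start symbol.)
No, left-factoring is not needed

Left-factoring is needed when two productions for the same non-terminal
share a common prefix on the right-hand side.

Productions for D:
  D → x Y /
  D → B
Productions for B:
  B → / / /
  B → x x B
Productions for Y:
  Y → S S B
  Y → / x

No common prefixes found.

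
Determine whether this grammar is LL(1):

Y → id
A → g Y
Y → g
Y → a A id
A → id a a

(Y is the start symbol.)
Yes, the grammar is LL(1).

A grammar is LL(1) if for each non-terminal N with multiple productions, the predict sets of those productions are pairwise disjoint, where PREDICT(N → α) = (FIRST(α) \ {ε}) ∪ (FOLLOW(N) if α ⇒* ε).

For Y:
  PREDICT(Y → id) = { 'id' }
  PREDICT(Y → g) = { 'g' }
  PREDICT(Y → a A id) = { 'a' }
For A:
  PREDICT(A → g Y) = { 'g' }
  PREDICT(A → id a a) = { 'id' }

All predict sets are disjoint. The grammar IS LL(1).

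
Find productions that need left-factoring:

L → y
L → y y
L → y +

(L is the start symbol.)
Yes, L has productions with common prefix 'y'

Left-factoring is needed when two productions for the same non-terminal
share a common prefix on the right-hand side.

Productions for L:
  L → y
  L → y y
  L → y +

Found common prefix 'y' in productions for L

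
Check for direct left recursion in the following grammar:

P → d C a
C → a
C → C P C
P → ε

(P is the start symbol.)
Yes, C is left-recursive

Direct left recursion occurs when N → N α for some non-terminal N (the right-hand side begins with the left-hand side itself).

P → d C a: starts with d
C → a: starts with a
C → C P C: LEFT RECURSIVE (starts with C)
P → ε: starts with ε

The grammar has direct left recursion on: C.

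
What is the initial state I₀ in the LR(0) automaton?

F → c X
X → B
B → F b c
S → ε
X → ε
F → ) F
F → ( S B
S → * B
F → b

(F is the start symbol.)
{ [F → . ( S B], [F → . ) F], [F → . b], [F → . c X], [F' → . F] }

First, augment the grammar with F' → F
I₀ = CLOSURE({ [F' → . F] }):
  [F' → . F] has the dot before F: add [F → . c X], [F → . ) F], [F → . ( S B], [F → . b]
No further items can be added.

I₀ = { [F → . ( S B], [F → . ) F], [F → . b], [F → . c X], [F' → . F] }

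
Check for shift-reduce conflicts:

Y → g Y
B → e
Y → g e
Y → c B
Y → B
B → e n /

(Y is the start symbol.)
Yes — I4: [B → e .] vs [B → e . n /]; I7: [B → e .] vs [B → e . n /]

A shift-reduce conflict occurs when an LR(0) state has both:
  - a complete (reduce) item [A → α .] (dot at the end), and
  - a shift item [B → β . c γ] (dot before a terminal).

Augment with Y' → Y and build the canonical LR(0) collection (I0 = CLOSURE({[Y' → . Y]}), then GOTO on every symbol after a dot until no new states appear). It has 11 states:
  I0: { [B → . e n /], [B → . e], [Y → . B], [Y → . c B], [Y → . g Y], [Y → . g e], [Y' → . Y] }  — shift
  I1: { [Y → B .] }  — reduce
  I2: { [Y' → Y .] }  — accept
  I3: { [B → . e n /], [B → . e], [Y → c . B] }  — shift
  I4: { [B → e . n /], [B → e .] }  — shift, reduce
  I5: { [B → . e n /], [B → . e], [Y → . B], [Y → . c B], [Y → . g Y], [Y → . g e], [Y → g . Y], [Y → g . e] }  — shift
  I6: { [Y → g Y .] }  — reduce
  I7: { [B → e . n /], [B → e .], [Y → g e .] }  — shift, 2 reduces
  I8: { [B → e n . /] }  — shift
  I9: { [B → e n / .] }  — reduce
  I10: { [Y → c B .] }  — reduce

I4 contains reduce item [B → e .] and shift item [B → e . n /] — shift-reduce conflict.
I7 contains reduce items [B → e .], [Y → g e .] and shift item [B → e . n /] — shift-reduce conflict.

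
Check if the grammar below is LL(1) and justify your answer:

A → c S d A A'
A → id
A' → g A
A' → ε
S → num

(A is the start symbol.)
A grammar is LL(1) if for each non-terminal N with multiple productions, the predict sets of those productions are pairwise disjoint, where PREDICT(N → α) = (FIRST(α) \ {ε}) ∪ (FOLLOW(N) if α ⇒* ε).

Relevant sets:
  FOLLOW(A') = { $, 'g' }

For A:
  PREDICT(A → c S d A A') = { 'c' }
  PREDICT(A → id) = { 'id' }
For A':
  PREDICT(A' → g A) = { 'g' }
  PREDICT(A' → ε) = { $, 'g' }
S has a single production, so nothing to check there.

Conflict found: Predict set conflict for A': { 'g' }
The grammar is NOT LL(1).

Answer: No. Predict set conflict for A': { 'g' }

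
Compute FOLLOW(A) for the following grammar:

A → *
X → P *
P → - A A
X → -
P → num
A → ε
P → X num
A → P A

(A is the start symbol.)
A is the start symbol, so $ ∈ FOLLOW(A).
In P → - A A: A is followed by A, add FIRST(A) \ {ε} = { '*', '-', 'num' }
  A is nullable, so also add FOLLOW(P)
In P → - A A: A is at the end, add FOLLOW(P)
In A → P A: A is at the end; this adds FOLLOW(A) to itself — nothing new

The FOLLOW sets referred to above (computed the same way, to a fixed point):
  FOLLOW(P) = { $, '*', '-', 'num' }

Taking the union: FOLLOW(A) = { $, '*', '-', 'num' }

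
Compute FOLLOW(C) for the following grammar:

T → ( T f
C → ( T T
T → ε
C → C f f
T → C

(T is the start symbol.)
{ $, '(', 'f' }

To compute FOLLOW(C), find every occurrence of C on a right-hand side N → α C β: add FIRST(β) \ {ε}, and if β is empty or nullable also add FOLLOW(N). Iterate to a fixed point.

In C → C f f: C is followed by f f, add FIRST(f f) \ {ε} = { 'f' }
In T → C: C is at the end, add FOLLOW(T)

The FOLLOW sets referred to above (computed the same way, to a fixed point):
  FOLLOW(T) = { $, '(', 'f' }

Taking the union: FOLLOW(C) = { $, '(', 'f' }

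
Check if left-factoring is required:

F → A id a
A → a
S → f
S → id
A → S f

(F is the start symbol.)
No, left-factoring is not needed

Left-factoring is needed when two productions for the same non-terminal
share a common prefix on the right-hand side.

Productions for A:
  A → a
  A → S f
Productions for S:
  S → f
  S → id

No common prefixes found.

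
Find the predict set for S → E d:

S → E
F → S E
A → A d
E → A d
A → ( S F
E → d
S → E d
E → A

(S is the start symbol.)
{ '(', 'd' }

PREDICT(S → E d) = (FIRST(RHS) \ {ε}) ∪ (FOLLOW(S) if ε ∈ FIRST(RHS), i.e. RHS ⇒* ε)
FIRST(E) = { '(', 'd' }
FIRST(E d) = { '(', 'd' }
ε ∉ FIRST(E d), so FOLLOW(S) is not added.
PREDICT(S → E d) = { '(', 'd' }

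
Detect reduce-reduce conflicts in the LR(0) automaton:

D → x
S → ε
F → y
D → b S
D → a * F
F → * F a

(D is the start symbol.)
No reduce-reduce conflicts

A reduce-reduce conflict occurs when an LR(0) state has two complete items [A → α .] and [B → β .] — both call for a reduction, and with no lookahead the parser cannot choose between them.

Augment with D' → D and build the canonical LR(0) collection (I0 = CLOSURE({[D' → . D]}), then GOTO on every symbol after a dot until no new states appear). It has 12 states:
  I0: { [D → . a * F], [D → . b S], [D → . x], [D' → . D] }  — shift
  I1: { [D' → D .] }  — accept
  I2: { [D → a . * F] }  — shift
  I3: { [D → b . S], [S → .] }  — reduce
  I4: { [D → x .] }  — reduce
  I5: { [D → b S .] }  — reduce
  I6: { [D → a * . F], [F → . * F a], [F → . y] }  — shift
  I7: { [F → * . F a], [F → . * F a], [F → . y] }  — shift
  I8: { [D → a * F .] }  — reduce
  I9: { [F → y .] }  — reduce
  I10: { [F → * F . a] }  — shift
  I11: { [F → * F a .] }  — reduce

No state contains more than one complete item.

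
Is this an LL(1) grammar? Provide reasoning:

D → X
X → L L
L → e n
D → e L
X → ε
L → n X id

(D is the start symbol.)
No. Predict set conflict for D: { 'e' }

A grammar is LL(1) if for each non-terminal N with multiple productions, the predict sets of those productions are pairwise disjoint, where PREDICT(N → α) = (FIRST(α) \ {ε}) ∪ (FOLLOW(N) if α ⇒* ε).

Relevant sets:
  FIRST(X) = { 'e', 'n', ε }
  FIRST(L) = { 'e', 'n' }
  FOLLOW(D) = { $ }
  FOLLOW(X) = { $, 'id' }

For D:
  PREDICT(D → X) = { $, 'e', 'n' }
  PREDICT(D → e L) = { 'e' }
For X:
  PREDICT(X → L L) = { 'e', 'n' }
  PREDICT(X → ε) = { $, 'id' }
For L:
  PREDICT(L → e n) = { 'e' }
  PREDICT(L → n X id) = { 'n' }

Conflict found: Predict set conflict for D: { 'e' }
The grammar is NOT LL(1).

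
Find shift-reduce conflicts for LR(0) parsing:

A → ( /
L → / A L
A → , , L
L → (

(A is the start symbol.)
No shift-reduce conflicts

A shift-reduce conflict occurs when an LR(0) state has both:
  - a complete (reduce) item [A → α .] (dot at the end), and
  - a shift item [B → β . c γ] (dot before a terminal).

Augment with A' → A and build the canonical LR(0) collection (I0 = CLOSURE({[A' → . A]}), then GOTO on every symbol after a dot until no new states appear). It has 11 states:
  I0: { [A → . ( /], [A → . , , L], [A' → . A] }  — shift
  I1: { [A → ( . /] }  — shift
  I2: { [A → , . , L] }  — shift
  I3: { [A' → A .] }  — accept
  I4: { [A → , , . L], [L → . (], [L → . / A L] }  — shift
  I5: { [L → ( .] }  — reduce
  I6: { [A → . ( /], [A → . , , L], [L → / . A L] }  — shift
  I7: { [A → , , L .] }  — reduce
  I8: { [L → . (], [L → . / A L], [L → / A . L] }  — shift
  I9: { [L → / A L .] }  — reduce
  I10: { [A → ( / .] }  — reduce

No state contains both a complete item and a shift item.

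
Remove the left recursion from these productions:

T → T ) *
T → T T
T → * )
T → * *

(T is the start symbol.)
T is directly left-recursive. The standard transformation for
  A → A α₁ | ... | A α_m | β₁ | ... | β_n
is
  A  → β₁ A' | ... | β_n A'
  A' → α₁ A' | ... | α_m A' | ε

T → * ) becomes T → * ) T'
T → * * becomes T → * * T'
T → T ) * becomes T' → ) * T'
T → T T becomes T' → T T'
Add T' → ε

Resulting grammar:
T → * ) T'
T → * * T'
T' → ) * T'
T' → T T'
T' → ε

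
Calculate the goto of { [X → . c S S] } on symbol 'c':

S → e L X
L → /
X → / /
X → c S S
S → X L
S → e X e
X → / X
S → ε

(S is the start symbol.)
{ [S → . X L], [S → . e L X], [S → . e X e], [S → .], [X → . / /], [X → . / X], [X → . c S S], [X → c . S S] }

GOTO(I, 'c') = CLOSURE({ [A → αX.β] : [A → α.Xβ] ∈ I, X = 'c' })

Items with dot before 'c', with the dot advanced:
  [X → . c S S] → [X → c . S S]
Closure of the advanced items:
  [X → c . S S] has the dot before S: add [S → . e L X], [S → . X L], [S → . e X e], [S → .]
  [S → . X L] has the dot before X: add [X → . / /], [X → . c S S], [X → . / X]

GOTO = { [S → . X L], [S → . e L X], [S → . e X e], [S → .], [X → . / /], [X → . / X], [X → . c S S], [X → c . S S] }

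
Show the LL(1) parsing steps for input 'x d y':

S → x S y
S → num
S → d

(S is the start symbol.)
LL(1) parsing maintains a stack (initially the start symbol over $) and the input. At each step: if the stack top is a terminal, match it against the current input token; if it is a non-terminal N, replace it with the RHS of M[N, lookahead] (the unique production whose predict set contains the lookahead).

Stack is shown with the top on the left.

Stack    Input    Action
------------------------
S $      x d y $  output S → x S y
x S y $  x d y $  match 'x'
S y $    d y $    output S → d
d y $    d y $    match 'd'
y $      y $      match 'y'
$        $        accept

The string is accepted.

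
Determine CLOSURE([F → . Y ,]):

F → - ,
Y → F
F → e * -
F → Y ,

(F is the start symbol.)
Start with: [F → . Y ,]
  [F → . Y ,] has the dot before Y: add [Y → . F]
  [Y → . F] has the dot before F: add [F → . - ,], [F → . e * -]
No further items can be added.

CLOSURE = { [F → . - ,], [F → . Y ,], [F → . e * -], [Y → . F] }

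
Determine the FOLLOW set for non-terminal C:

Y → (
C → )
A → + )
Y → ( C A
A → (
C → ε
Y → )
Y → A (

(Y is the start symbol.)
{ '(', '+' }

To compute FOLLOW(C), find every occurrence of C on a right-hand side N → α C β: add FIRST(β) \ {ε}, and if β is empty or nullable also add FOLLOW(N). Iterate to a fixed point.

In Y → ( C A: C is followed by A, add FIRST(A) \ {ε} = { '(', '+' }

Taking the union: FOLLOW(C) = { '(', '+' }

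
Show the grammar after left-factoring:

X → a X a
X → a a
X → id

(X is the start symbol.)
X → a X'
X' → X a
X' → a
X → id

Left-factoring transforms A → αβ₁ | αβ₂ into A → αA' and A' → β₁ | β₂
(α is the longest common prefix among the alternatives). Repeat until
no nonterminal has two alternatives with a common prefix.

Round 1: X has alternatives sharing prefix 'a'. Introduce X': X → a X'
  Add: X' → X a
  Add: X' → a

No remaining common prefixes — done.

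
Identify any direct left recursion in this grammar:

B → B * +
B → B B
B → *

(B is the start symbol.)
B → B * +: LEFT RECURSIVE (starts with B)
B → B B: LEFT RECURSIVE (starts with B)
B → *: starts with '*'

The grammar has direct left recursion on: B.

Answer: Yes, B is left-recursive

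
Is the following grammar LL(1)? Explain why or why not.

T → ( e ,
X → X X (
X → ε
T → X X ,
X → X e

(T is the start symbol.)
A grammar is LL(1) if for each non-terminal N with multiple productions, the predict sets of those productions are pairwise disjoint, where PREDICT(N → α) = (FIRST(α) \ {ε}) ∪ (FOLLOW(N) if α ⇒* ε).

Relevant sets:
  FIRST(X) = { '(', 'e', ε }
  FOLLOW(X) = { '(', ',', 'e' }

For T:
  PREDICT(T → '(' e ',') = { '(' }
  PREDICT(T → X X ',') = { '(', ',', 'e' }
For X:
  PREDICT(X → X X '(') = { '(', 'e' }
  PREDICT(X → ε) = { '(', ',', 'e' }
  PREDICT(X → X e) = { '(', 'e' }

Conflict found: Predict set conflict for T: { '(' }
The grammar is NOT LL(1).

Answer: No. Predict set conflict for T: { '(' }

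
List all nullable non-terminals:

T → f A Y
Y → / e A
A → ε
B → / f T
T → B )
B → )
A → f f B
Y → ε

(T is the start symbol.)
A non-terminal is nullable if it can derive ε (the empty string): either it has an ε-production, or it has a production whose right-hand side consists entirely of nullable non-terminals.

ε-productions: A → ε, Y → ε
So A, Y are immediately nullable.
No further non-terminal can be added: every production for the remaining non-terminals contains a terminal or a non-nullable non-terminal.
Nullable = { 'A', 'Y' }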